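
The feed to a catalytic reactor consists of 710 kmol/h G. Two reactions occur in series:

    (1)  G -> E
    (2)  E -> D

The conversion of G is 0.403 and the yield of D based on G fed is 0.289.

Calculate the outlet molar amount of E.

Conversion of G: G consumed = 1ξ₁ = 0.403 × 710 → ξ₁ = 286.1 kmol/h.
Yield of D: 1ξ₂ / 710 = 0.289 → ξ₂ = 205.2 kmol/h.
Outlet amounts (n = n₀ + Σ ν·ξ):
  G: 710 − 1(286.1) = 423.9
  E: 0 + 1(286.1) − 1(205.2) = 80.94
  D: 0 + 1(205.2) = 205.2

80.9 kmol/h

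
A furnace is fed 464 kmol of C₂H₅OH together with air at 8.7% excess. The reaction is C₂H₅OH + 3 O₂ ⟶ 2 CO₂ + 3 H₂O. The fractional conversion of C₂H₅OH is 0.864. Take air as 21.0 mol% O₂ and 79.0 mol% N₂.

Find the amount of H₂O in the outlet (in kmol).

1200 kmol

Stoichiometric O₂ = 3 × 464 = 1392 kmol; O₂ fed = 1392 × 1.087 = 1513 kmol.
N₂ fed = 1513 × 79/21 = 5692 kmol.
Fuel reacted = 0.864 × 464 → ξ = 400.9 kmol.
Outlet (n = n₀ + ν ξ):
  C₂H₅OH: 464 − 1(400.9) = 63.1
  O₂: 1513 − 3(400.9) = 310.4
  N₂: 5692 (inert)
  CO₂: 0 + 2(400.9) = 801.8
  H₂O: 0 + 3(400.9) = 1203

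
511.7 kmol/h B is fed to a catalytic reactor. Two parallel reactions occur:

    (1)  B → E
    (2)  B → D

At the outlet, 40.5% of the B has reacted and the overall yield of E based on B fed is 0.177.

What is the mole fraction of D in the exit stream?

Yield of E: 1ξ₁ / 511.7 = 0.177 → ξ₁ = 90.57 kmol/h.
Conversion of B: 1ξ₁ + 1ξ₂ = 0.405 × 511.7 = 207.2 → ξ₂ = 116.7 kmol/h.
Outlet amounts (n = n₀ + Σ ν·ξ):
  B: 511.7 − 1(90.57) − 1(116.7) = 304.5
  E: 0 + 1(90.57) = 90.57
  D: 0 + 1(116.7) = 116.7
Total out = 511.7 kmol/h; y_D = 116.7 / 511.7 = 0.228.

0.228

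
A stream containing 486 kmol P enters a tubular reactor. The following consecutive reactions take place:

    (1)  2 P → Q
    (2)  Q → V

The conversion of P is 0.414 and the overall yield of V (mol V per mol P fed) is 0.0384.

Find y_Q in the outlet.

Conversion of P: P consumed = 2ξ₁ = 0.414 × 486 → ξ₁ = 100.6 kmol.
Yield of V: 1ξ₂ / 486 = 0.0384 → ξ₂ = 18.66 kmol.
Outlet amounts (n = n₀ + Σ ν·ξ):
  P: 486 − 2(100.6) = 284.8
  Q: 0 + 1(100.6) − 1(18.66) = 81.94
  V: 0 + 1(18.66) = 18.66
Total out = 385.4 kmol; y_Q = 81.94 / 385.4 = 0.2126.

0.213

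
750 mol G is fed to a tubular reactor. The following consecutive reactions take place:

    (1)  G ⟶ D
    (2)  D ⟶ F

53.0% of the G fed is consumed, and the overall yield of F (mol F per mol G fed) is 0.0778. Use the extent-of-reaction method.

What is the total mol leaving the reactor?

750 mol

Conversion of G: G consumed = 1ξ₁ = 0.53 × 750 → ξ₁ = 397.5 mol.
Yield of F: 1ξ₂ / 750 = 0.0778 → ξ₂ = 58.35 mol.
Outlet amounts (n = n₀ + Σ ν·ξ):
  G: 750 − 1(397.5) = 352.5
  D: 0 + 1(397.5) − 1(58.35) = 339.1
  F: 0 + 1(58.35) = 58.35
Total out = 352.5 + 339.1 + 58.35 = 750 mol.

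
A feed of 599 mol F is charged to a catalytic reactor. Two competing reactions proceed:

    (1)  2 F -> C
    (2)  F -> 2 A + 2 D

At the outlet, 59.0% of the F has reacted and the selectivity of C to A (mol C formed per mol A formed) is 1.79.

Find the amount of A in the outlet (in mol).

Conversion of F: F consumed = 0.59 × 599 = 353.4 mol = 2ξ₁ + 1ξ₂.
Selectivity: 1ξ₁ / (2ξ₂) = 1.79 → ξ₁ = 3.58 ξ₂.
Substitute: (2·3.58 + 1) ξ₂ = 353.4 → ξ₂ = 43.31 mol, ξ₁ = 155 mol.
Outlet amounts (n = n₀ + Σ ν·ξ):
  F: 599 − 2(155) − 1(43.31) = 245.6
  C: 0 + 1(155) = 155
  A: 0 + 2(43.31) = 86.62
  D: 0 + 2(43.31) = 86.62

86.6 mol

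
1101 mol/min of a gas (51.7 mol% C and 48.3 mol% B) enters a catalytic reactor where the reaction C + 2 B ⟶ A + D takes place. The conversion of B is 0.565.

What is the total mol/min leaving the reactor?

B reacted = 0.565 × 531.8 = 300.5 mol/min; ν_B = −2, so ξ = 300.5/2 = 150.2 mol/min.
Outlet amounts (n = n₀ + ν ξ):
  C: 569.2 − 1(150.2) = 419
  B: 531.8 − 2(150.2) = 231.3
  A: 0 + 1(150.2) = 150.2
  D: 0 + 1(150.2) = 150.2
Total out = 419 + 231.3 + 150.2 + 150.2 = 950.8 mol/min.

951 mol/min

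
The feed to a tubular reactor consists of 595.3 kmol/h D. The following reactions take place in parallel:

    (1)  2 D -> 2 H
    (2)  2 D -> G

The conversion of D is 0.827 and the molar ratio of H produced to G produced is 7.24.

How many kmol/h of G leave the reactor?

Conversion of D: D consumed = 0.827 × 595.3 = 492.3 kmol/h = 2ξ₁ + 2ξ₂.
Selectivity: 2ξ₁ / (1ξ₂) = 7.24 → ξ₁ = 3.62 ξ₂.
Substitute: (2·3.62 + 2) ξ₂ = 492.3 → ξ₂ = 53.28 kmol/h, ξ₁ = 192.9 kmol/h.
Outlet amounts (n = n₀ + Σ ν·ξ):
  D: 595.3 − 2(192.9) − 2(53.28) = 103
  H: 0 + 2(192.9) = 385.8
  G: 0 + 1(53.28) = 53.28

53.3 kmol/h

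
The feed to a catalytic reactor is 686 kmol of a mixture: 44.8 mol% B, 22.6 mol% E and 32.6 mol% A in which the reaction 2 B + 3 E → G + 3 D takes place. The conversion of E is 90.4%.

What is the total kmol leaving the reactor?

E reacted = 0.904 × 155 = 140.2 kmol; ν_E = −3, so ξ = 140.2/3 = 46.72 kmol.
Outlet amounts (n = n₀ + ν ξ):
  B: 307.3 − 2(46.72) = 213.9
  E: 155 − 3(46.72) = 14.88
  G: 0 + 1(46.72) = 46.72
  D: 0 + 3(46.72) = 140.2
  A: 223.6 (inert)
Total out = 213.9 + 14.88 + 46.72 + 140.2 + 223.6 = 639.3 kmol.

639 kmol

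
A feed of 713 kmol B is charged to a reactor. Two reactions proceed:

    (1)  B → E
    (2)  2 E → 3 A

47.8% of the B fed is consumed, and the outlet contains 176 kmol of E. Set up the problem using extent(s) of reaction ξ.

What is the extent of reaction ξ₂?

Conversion of B: B consumed = 1ξ₁ = 0.478 × 713 → ξ₁ = 340.8 kmol.
E balance: n_E = 0 + 1ξ₁ − 2ξ₂ = 176 → ξ₂ = (1·340.8 − 176)/2 = 82.41 kmol.
Outlet amounts (n = n₀ + Σ ν·ξ):
  B: 713 − 1(340.8) = 372.2
  E: 0 + 1(340.8) − 2(82.41) = 176
  A: 0 + 3(82.41) = 247.2

ξ₂ = 82.4 kmol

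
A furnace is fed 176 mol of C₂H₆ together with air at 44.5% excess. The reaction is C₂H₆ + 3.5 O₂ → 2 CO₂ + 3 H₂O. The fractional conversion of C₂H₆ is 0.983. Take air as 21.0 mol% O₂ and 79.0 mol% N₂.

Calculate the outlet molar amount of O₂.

Stoichiometric O₂ = 3.5 × 176 = 616 mol; O₂ fed = 616 × 1.445 = 890.1 mol.
N₂ fed = 890.1 × 79/21 = 3349 mol.
Fuel reacted = 0.983 × 176 → ξ = 173 mol.
Outlet (n = n₀ + ν ξ):
  C₂H₆: 176 − 1(173) = 2.992
  O₂: 890.1 − 3.5(173) = 284.6
  N₂: 3349 (inert)
  CO₂: 0 + 2(173) = 346
  H₂O: 0 + 3(173) = 519

285 mol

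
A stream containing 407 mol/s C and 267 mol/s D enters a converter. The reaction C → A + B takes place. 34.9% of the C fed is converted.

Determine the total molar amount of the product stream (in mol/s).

816 mol/s

C reacted = 0.349 × 407 = 142 mol/s; ν_C = −1, so ξ = 142/1 = 142 mol/s.
Outlet amounts (n = n₀ + ν ξ):
  C: 407 − 1(142) = 265
  A: 0 + 1(142) = 142
  B: 0 + 1(142) = 142
  D: 267 (inert)
Total out = 265 + 142 + 142 + 267 = 816 mol/s.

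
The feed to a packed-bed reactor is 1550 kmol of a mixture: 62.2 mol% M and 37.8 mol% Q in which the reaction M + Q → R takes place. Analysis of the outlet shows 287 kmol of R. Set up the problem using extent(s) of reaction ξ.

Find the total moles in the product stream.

1260 kmol

For R: n = n₀ + 1ξ → 287 = 0 + 1ξ, giving ξ = 287 kmol.
Outlet amounts (n = n₀ + ν ξ):
  M: 964.1 − 1(287) = 677.1
  Q: 585.9 − 1(287) = 298.9
  R: 0 + 1(287) = 287
Total out = 677.1 + 298.9 + 287 = 1263 kmol.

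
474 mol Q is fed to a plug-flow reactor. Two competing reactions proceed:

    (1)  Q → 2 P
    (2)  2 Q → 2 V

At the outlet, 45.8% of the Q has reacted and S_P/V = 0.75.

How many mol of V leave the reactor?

Conversion of Q: Q consumed = 0.458 × 474 = 217.1 mol = 1ξ₁ + 2ξ₂.
Selectivity: 2ξ₁ / (2ξ₂) = 0.75 → ξ₁ = 0.75 ξ₂.
Substitute: (1·0.75 + 2) ξ₂ = 217.1 → ξ₂ = 78.94 mol, ξ₁ = 59.21 mol.
Outlet amounts (n = n₀ + Σ ν·ξ):
  Q: 474 − 1(59.21) − 2(78.94) = 256.9
  P: 0 + 2(59.21) = 118.4
  V: 0 + 2(78.94) = 157.9

158 mol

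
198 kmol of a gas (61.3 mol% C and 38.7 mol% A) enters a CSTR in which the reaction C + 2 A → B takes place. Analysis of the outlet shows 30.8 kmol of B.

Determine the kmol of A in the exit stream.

For B: n = n₀ + 1ξ → 30.8 = 0 + 1ξ, giving ξ = 30.8 kmol.
Outlet amounts (n = n₀ + ν ξ):
  C: 121.4 − 1(30.8) = 90.57
  A: 76.63 − 2(30.8) = 15.03
  B: 0 + 1(30.8) = 30.8

15 kmol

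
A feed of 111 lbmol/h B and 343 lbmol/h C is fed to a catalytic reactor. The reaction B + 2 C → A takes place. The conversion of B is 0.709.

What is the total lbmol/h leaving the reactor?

297 lbmol/h

B reacted = 0.709 × 111 = 78.7 lbmol/h; ν_B = −1, so ξ = 78.7/1 = 78.7 lbmol/h.
Outlet amounts (n = n₀ + ν ξ):
  B: 111 − 1(78.7) = 32.3
  C: 343 − 2(78.7) = 185.6
  A: 0 + 1(78.7) = 78.7
Total out = 32.3 + 185.6 + 78.7 = 296.6 lbmol/h.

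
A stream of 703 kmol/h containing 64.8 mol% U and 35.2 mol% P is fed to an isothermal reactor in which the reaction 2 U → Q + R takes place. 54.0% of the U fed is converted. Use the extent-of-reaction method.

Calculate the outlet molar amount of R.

U reacted = 0.54 × 455.5 = 246 kmol/h; ν_U = −2, so ξ = 246/2 = 123 kmol/h.
Outlet amounts (n = n₀ + ν ξ):
  U: 455.5 − 2(123) = 209.6
  Q: 0 + 1(123) = 123
  R: 0 + 1(123) = 123
  P: 247.5 (inert)

123 kmol/h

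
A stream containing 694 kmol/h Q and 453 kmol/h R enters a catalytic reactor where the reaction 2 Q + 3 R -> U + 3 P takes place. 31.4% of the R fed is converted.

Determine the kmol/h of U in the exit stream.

R reacted = 0.314 × 453 = 142.2 kmol/h; ν_R = −3, so ξ = 142.2/3 = 47.41 kmol/h.
Outlet amounts (n = n₀ + ν ξ):
  Q: 694 − 2(47.41) = 599.2
  R: 453 − 3(47.41) = 310.8
  U: 0 + 1(47.41) = 47.41
  P: 0 + 3(47.41) = 142.2

47.4 kmol/h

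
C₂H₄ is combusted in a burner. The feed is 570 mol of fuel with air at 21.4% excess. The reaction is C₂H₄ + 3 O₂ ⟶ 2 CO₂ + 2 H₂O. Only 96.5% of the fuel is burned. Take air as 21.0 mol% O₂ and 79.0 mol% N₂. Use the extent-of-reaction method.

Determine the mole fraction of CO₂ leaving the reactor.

0.105

Stoichiometric O₂ = 3 × 570 = 1710 mol; O₂ fed = 1710 × 1.214 = 2076 mol.
N₂ fed = 2076 × 79/21 = 7809 mol.
Fuel reacted = 0.965 × 570 → ξ = 550 mol.
Outlet (n = n₀ + ν ξ):
  C₂H₄: 570 − 1(550) = 19.95
  O₂: 2076 − 3(550) = 425.8
  N₂: 7809 (inert)
  CO₂: 0 + 2(550) = 1100
  H₂O: 0 + 2(550) = 1100
Total out = 10460 mol; y_CO₂ = 1100 / 10460 = 0.1052.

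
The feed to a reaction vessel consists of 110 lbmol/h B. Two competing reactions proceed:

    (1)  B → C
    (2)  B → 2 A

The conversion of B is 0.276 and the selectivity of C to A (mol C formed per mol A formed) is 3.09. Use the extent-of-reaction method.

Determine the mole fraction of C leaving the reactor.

Conversion of B: B consumed = 0.276 × 110 = 30.36 lbmol/h = 1ξ₁ + 1ξ₂.
Selectivity: 1ξ₁ / (2ξ₂) = 3.09 → ξ₁ = 6.18 ξ₂.
Substitute: (1·6.18 + 1) ξ₂ = 30.36 → ξ₂ = 4.228 lbmol/h, ξ₁ = 26.13 lbmol/h.
Outlet amounts (n = n₀ + Σ ν·ξ):
  B: 110 − 1(26.13) − 1(4.228) = 79.64
  C: 0 + 1(26.13) = 26.13
  A: 0 + 2(4.228) = 8.457
Total out = 114.2 lbmol/h; y_C = 26.13 / 114.2 = 0.2288.

0.229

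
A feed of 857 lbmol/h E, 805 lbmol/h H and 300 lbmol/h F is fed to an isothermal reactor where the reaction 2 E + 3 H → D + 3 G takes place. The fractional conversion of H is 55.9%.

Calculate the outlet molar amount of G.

H reacted = 0.559 × 805 = 450 lbmol/h; ν_H = −3, so ξ = 450/3 = 150 lbmol/h.
Outlet amounts (n = n₀ + ν ξ):
  E: 857 − 2(150) = 557
  H: 805 − 3(150) = 355
  D: 0 + 1(150) = 150
  G: 0 + 3(150) = 450
  F: 300 (inert)

450 lbmol/h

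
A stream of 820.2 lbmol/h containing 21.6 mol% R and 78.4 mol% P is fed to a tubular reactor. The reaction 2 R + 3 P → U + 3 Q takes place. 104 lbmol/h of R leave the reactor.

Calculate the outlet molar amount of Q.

110 lbmol/h

For R: n = n₀ − 2ξ → 104 = 177.2 − 2ξ, giving ξ = 36.58 lbmol/h.
Outlet amounts (n = n₀ + ν ξ):
  R: 177.2 − 2(36.58) = 104
  P: 643 − 3(36.58) = 533.3
  U: 0 + 1(36.58) = 36.58
  Q: 0 + 3(36.58) = 109.7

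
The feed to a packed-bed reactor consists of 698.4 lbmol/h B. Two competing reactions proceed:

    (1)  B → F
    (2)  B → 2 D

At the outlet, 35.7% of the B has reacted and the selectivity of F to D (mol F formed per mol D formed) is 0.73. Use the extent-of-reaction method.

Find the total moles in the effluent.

800 lbmol/h

Conversion of B: B consumed = 0.357 × 698.4 = 249.3 lbmol/h = 1ξ₁ + 1ξ₂.
Selectivity: 1ξ₁ / (2ξ₂) = 0.73 → ξ₁ = 1.46 ξ₂.
Substitute: (1·1.46 + 1) ξ₂ = 249.3 → ξ₂ = 101.4 lbmol/h, ξ₁ = 148 lbmol/h.
Outlet amounts (n = n₀ + Σ ν·ξ):
  B: 698.4 − 1(148) − 1(101.4) = 449.1
  F: 0 + 1(148) = 148
  D: 0 + 2(101.4) = 202.7
Total out = 449.1 + 148 + 202.7 = 799.8 lbmol/h.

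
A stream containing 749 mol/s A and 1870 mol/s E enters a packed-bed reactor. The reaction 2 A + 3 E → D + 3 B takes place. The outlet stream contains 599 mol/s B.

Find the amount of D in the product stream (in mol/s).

For B: n = n₀ + 3ξ → 599 = 0 + 3ξ, giving ξ = 199.7 mol/s.
Outlet amounts (n = n₀ + ν ξ):
  A: 749 − 2(199.7) = 349.7
  E: 1870 − 3(199.7) = 1271
  D: 0 + 1(199.7) = 199.7
  B: 0 + 3(199.7) = 599

200 mol/s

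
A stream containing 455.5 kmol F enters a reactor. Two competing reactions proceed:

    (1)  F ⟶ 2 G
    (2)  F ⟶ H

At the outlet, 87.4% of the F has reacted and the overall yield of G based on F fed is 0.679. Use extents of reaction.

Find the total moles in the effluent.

610 kmol

Yield of G: 2ξ₁ / 455.5 = 0.679 → ξ₁ = 154.6 kmol.
Conversion of F: 1ξ₁ + 1ξ₂ = 0.874 × 455.5 = 398.1 → ξ₂ = 243.5 kmol.
Outlet amounts (n = n₀ + Σ ν·ξ):
  F: 455.5 − 1(154.6) − 1(243.5) = 57.39
  G: 0 + 2(154.6) = 309.3
  H: 0 + 1(243.5) = 243.5
Total out = 57.39 + 309.3 + 243.5 = 610.1 kmol.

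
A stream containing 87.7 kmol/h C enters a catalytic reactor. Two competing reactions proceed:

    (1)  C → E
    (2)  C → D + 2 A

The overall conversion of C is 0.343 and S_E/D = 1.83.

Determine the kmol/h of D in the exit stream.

Conversion of C: C consumed = 0.343 × 87.7 = 30.08 kmol/h = 1ξ₁ + 1ξ₂.
Selectivity: 1ξ₁ / (1ξ₂) = 1.83 → ξ₁ = 1.83 ξ₂.
Substitute: (1·1.83 + 1) ξ₂ = 30.08 → ξ₂ = 10.63 kmol/h, ξ₁ = 19.45 kmol/h.
Outlet amounts (n = n₀ + Σ ν·ξ):
  C: 87.7 − 1(19.45) − 1(10.63) = 57.62
  E: 0 + 1(19.45) = 19.45
  D: 0 + 1(10.63) = 10.63
  A: 0 + 2(10.63) = 21.26

10.6 kmol/h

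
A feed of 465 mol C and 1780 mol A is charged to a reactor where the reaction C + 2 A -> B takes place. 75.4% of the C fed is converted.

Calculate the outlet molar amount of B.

351 mol

C reacted = 0.754 × 465 = 350.6 mol; ν_C = −1, so ξ = 350.6/1 = 350.6 mol.
Outlet amounts (n = n₀ + ν ξ):
  C: 465 − 1(350.6) = 114.4
  A: 1780 − 2(350.6) = 1079
  B: 0 + 1(350.6) = 350.6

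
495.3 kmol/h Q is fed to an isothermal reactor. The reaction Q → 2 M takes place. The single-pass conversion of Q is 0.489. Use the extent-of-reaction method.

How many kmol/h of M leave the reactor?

Q reacted = 0.489 × 495.3 = 242.2 kmol/h; ν_Q = −1, so ξ = 242.2/1 = 242.2 kmol/h.
Outlet amounts (n = n₀ + ν ξ):
  Q: 495.3 − 1(242.2) = 253.1
  M: 0 + 2(242.2) = 484.4

484 kmol/h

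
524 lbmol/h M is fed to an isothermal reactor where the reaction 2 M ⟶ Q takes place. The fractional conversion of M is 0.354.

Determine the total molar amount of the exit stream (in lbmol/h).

M reacted = 0.354 × 524 = 185.5 lbmol/h; ν_M = −2, so ξ = 185.5/2 = 92.75 lbmol/h.
Outlet amounts (n = n₀ + ν ξ):
  M: 524 − 2(92.75) = 338.5
  Q: 0 + 1(92.75) = 92.75
Total out = 338.5 + 92.75 = 431.3 lbmol/h.

431 lbmol/h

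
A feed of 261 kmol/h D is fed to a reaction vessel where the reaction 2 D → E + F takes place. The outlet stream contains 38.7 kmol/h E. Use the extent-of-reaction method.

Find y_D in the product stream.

For E: n = n₀ + 1ξ → 38.7 = 0 + 1ξ, giving ξ = 38.7 kmol/h.
Outlet amounts (n = n₀ + ν ξ):
  D: 261 − 2(38.7) = 183.6
  E: 0 + 1(38.7) = 38.7
  F: 0 + 1(38.7) = 38.7
Total out = 261 kmol/h; y_D = 183.6 / 261 = 0.7034.

0.703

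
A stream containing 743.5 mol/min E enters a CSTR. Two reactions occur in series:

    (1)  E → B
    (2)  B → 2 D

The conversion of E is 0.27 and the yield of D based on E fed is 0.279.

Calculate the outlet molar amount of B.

Conversion of E: E consumed = 1ξ₁ = 0.27 × 743.5 → ξ₁ = 200.7 mol/min.
Yield of D: 2ξ₂ / 743.5 = 0.279 → ξ₂ = 103.7 mol/min.
Outlet amounts (n = n₀ + Σ ν·ξ):
  E: 743.5 − 1(200.7) = 542.8
  B: 0 + 1(200.7) − 1(103.7) = 97.03
  D: 0 + 2(103.7) = 207.4

97 mol/min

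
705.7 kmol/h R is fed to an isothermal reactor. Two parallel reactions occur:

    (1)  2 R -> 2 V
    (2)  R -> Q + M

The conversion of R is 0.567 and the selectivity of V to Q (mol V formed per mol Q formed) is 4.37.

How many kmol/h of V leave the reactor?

326 kmol/h

Conversion of R: R consumed = 0.567 × 705.7 = 400.1 kmol/h = 2ξ₁ + 1ξ₂.
Selectivity: 2ξ₁ / (1ξ₂) = 4.37 → ξ₁ = 2.185 ξ₂.
Substitute: (2·2.185 + 1) ξ₂ = 400.1 → ξ₂ = 74.51 kmol/h, ξ₁ = 162.8 kmol/h.
Outlet amounts (n = n₀ + Σ ν·ξ):
  R: 705.7 − 2(162.8) − 1(74.51) = 305.6
  V: 0 + 2(162.8) = 325.6
  Q: 0 + 1(74.51) = 74.51
  M: 0 + 1(74.51) = 74.51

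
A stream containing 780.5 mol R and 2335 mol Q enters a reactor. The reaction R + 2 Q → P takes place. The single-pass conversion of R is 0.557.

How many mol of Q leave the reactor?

R reacted = 0.557 × 780.5 = 434.7 mol; ν_R = −1, so ξ = 434.7/1 = 434.7 mol.
Outlet amounts (n = n₀ + ν ξ):
  R: 780.5 − 1(434.7) = 345.8
  Q: 2335 − 2(434.7) = 1466
  P: 0 + 1(434.7) = 434.7

1470 mol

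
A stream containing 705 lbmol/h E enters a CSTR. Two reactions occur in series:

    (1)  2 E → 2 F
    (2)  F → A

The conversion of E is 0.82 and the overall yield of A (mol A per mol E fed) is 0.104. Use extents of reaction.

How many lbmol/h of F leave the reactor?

505 lbmol/h

Conversion of E: E consumed = 2ξ₁ = 0.82 × 705 → ξ₁ = 289 lbmol/h.
Yield of A: 1ξ₂ / 705 = 0.104 → ξ₂ = 73.32 lbmol/h.
Outlet amounts (n = n₀ + Σ ν·ξ):
  E: 705 − 2(289) = 126.9
  F: 0 + 2(289) − 1(73.32) = 504.8
  A: 0 + 1(73.32) = 73.32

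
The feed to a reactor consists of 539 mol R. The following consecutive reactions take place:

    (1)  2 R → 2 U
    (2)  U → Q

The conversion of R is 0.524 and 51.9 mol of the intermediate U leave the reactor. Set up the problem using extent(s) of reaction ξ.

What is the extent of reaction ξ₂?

Conversion of R: R consumed = 2ξ₁ = 0.524 × 539 → ξ₁ = 141.2 mol.
U balance: n_U = 0 + 2ξ₁ − 1ξ₂ = 51.9 → ξ₂ = (2·141.2 − 51.9)/1 = 230.5 mol.
Outlet amounts (n = n₀ + Σ ν·ξ):
  R: 539 − 2(141.2) = 256.6
  U: 0 + 2(141.2) − 1(230.5) = 51.9
  Q: 0 + 1(230.5) = 230.5

ξ₂ = 231 mol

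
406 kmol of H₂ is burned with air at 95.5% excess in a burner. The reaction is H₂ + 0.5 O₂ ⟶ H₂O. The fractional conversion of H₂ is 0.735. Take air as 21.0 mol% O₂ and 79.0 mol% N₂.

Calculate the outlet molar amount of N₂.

1490 kmol

Stoichiometric O₂ = 0.5 × 406 = 203 kmol; O₂ fed = 203 × 1.955 = 396.9 kmol.
N₂ fed = 396.9 × 79/21 = 1493 kmol.
Fuel reacted = 0.735 × 406 → ξ = 298.4 kmol.
Outlet (n = n₀ + ν ξ):
  H₂: 406 − 1(298.4) = 107.6
  O₂: 396.9 − 0.5(298.4) = 247.7
  N₂: 1493 (inert)
  H₂O: 0 + 1(298.4) = 298.4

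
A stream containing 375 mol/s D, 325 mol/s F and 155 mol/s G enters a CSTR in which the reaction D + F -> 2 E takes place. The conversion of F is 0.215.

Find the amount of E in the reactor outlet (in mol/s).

F reacted = 0.215 × 325 = 69.88 mol/s; ν_F = −1, so ξ = 69.88/1 = 69.88 mol/s.
Outlet amounts (n = n₀ + ν ξ):
  D: 375 − 1(69.88) = 305.1
  F: 325 − 1(69.88) = 255.1
  E: 0 + 2(69.88) = 139.8
  G: 155 (inert)

140 mol/s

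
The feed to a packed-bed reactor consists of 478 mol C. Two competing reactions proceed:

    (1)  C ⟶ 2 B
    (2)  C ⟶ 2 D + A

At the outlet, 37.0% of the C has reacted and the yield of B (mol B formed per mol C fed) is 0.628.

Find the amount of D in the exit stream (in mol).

53.5 mol

Yield of B: 2ξ₁ / 478 = 0.628 → ξ₁ = 150.1 mol.
Conversion of C: 1ξ₁ + 1ξ₂ = 0.37 × 478 = 176.9 → ξ₂ = 26.77 mol.
Outlet amounts (n = n₀ + Σ ν·ξ):
  C: 478 − 1(150.1) − 1(26.77) = 301.1
  B: 0 + 2(150.1) = 300.2
  D: 0 + 2(26.77) = 53.54
  A: 0 + 1(26.77) = 26.77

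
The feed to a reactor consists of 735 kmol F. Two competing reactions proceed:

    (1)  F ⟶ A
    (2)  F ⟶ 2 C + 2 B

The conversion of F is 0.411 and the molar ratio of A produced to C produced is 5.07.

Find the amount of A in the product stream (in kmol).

275 kmol

Conversion of F: F consumed = 0.411 × 735 = 302.1 kmol = 1ξ₁ + 1ξ₂.
Selectivity: 1ξ₁ / (2ξ₂) = 5.07 → ξ₁ = 10.14 ξ₂.
Substitute: (1·10.14 + 1) ξ₂ = 302.1 → ξ₂ = 27.12 kmol, ξ₁ = 275 kmol.
Outlet amounts (n = n₀ + Σ ν·ξ):
  F: 735 − 1(275) − 1(27.12) = 432.9
  A: 0 + 1(275) = 275
  C: 0 + 2(27.12) = 54.23
  B: 0 + 2(27.12) = 54.23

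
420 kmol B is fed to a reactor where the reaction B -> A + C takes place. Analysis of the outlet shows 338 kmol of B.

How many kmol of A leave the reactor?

For B: n = n₀ − 1ξ → 338 = 420 − 1ξ, giving ξ = 82 kmol.
Outlet amounts (n = n₀ + ν ξ):
  B: 420 − 1(82) = 338
  A: 0 + 1(82) = 82
  C: 0 + 1(82) = 82

82 kmol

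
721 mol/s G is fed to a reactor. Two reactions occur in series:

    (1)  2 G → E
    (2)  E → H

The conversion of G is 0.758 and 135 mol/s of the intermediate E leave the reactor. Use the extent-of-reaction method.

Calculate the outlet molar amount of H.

Conversion of G: G consumed = 2ξ₁ = 0.758 × 721 → ξ₁ = 273.3 mol/s.
E balance: n_E = 0 + 1ξ₁ − 1ξ₂ = 135 → ξ₂ = (1·273.3 − 135)/1 = 138.3 mol/s.
Outlet amounts (n = n₀ + Σ ν·ξ):
  G: 721 − 2(273.3) = 174.5
  E: 0 + 1(273.3) − 1(138.3) = 135
  H: 0 + 1(138.3) = 138.3

138 mol/s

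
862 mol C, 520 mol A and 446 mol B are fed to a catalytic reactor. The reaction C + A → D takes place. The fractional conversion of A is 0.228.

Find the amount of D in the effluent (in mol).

119 mol

A reacted = 0.228 × 520 = 118.6 mol; ν_A = −1, so ξ = 118.6/1 = 118.6 mol.
Outlet amounts (n = n₀ + ν ξ):
  C: 862 − 1(118.6) = 743.4
  A: 520 − 1(118.6) = 401.4
  D: 0 + 1(118.6) = 118.6
  B: 446 (inert)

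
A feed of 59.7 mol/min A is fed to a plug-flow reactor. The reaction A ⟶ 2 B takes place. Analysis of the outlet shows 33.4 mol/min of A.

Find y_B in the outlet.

For A: n = n₀ − 1ξ → 33.4 = 59.7 − 1ξ, giving ξ = 26.3 mol/min.
Outlet amounts (n = n₀ + ν ξ):
  A: 59.7 − 1(26.3) = 33.4
  B: 0 + 2(26.3) = 52.6
Total out = 86 mol/min; y_B = 52.6 / 86 = 0.6116.

0.612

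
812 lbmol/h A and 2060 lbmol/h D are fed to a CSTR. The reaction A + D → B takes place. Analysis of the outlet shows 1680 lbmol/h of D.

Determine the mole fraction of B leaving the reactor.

For D: n = n₀ − 1ξ → 1680 = 2060 − 1ξ, giving ξ = 380 lbmol/h.
Outlet amounts (n = n₀ + ν ξ):
  A: 812 − 1(380) = 432
  D: 2060 − 1(380) = 1680
  B: 0 + 1(380) = 380
Total out = 2492 lbmol/h; y_B = 380 / 2492 = 0.1525.

0.152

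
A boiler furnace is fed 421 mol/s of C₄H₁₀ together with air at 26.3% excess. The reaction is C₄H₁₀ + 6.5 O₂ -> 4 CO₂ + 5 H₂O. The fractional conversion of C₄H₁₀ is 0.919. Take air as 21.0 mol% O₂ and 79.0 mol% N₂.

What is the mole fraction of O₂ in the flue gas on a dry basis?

0.0606

Stoichiometric O₂ = 6.5 × 421 = 2736 mol/s; O₂ fed = 2736 × 1.263 = 3456 mol/s.
N₂ fed = 3456 × 79/21 = 13000 mol/s.
Fuel reacted = 0.919 × 421 → ξ = 386.9 mol/s.
Outlet (n = n₀ + ν ξ):
  C₄H₁₀: 421 − 1(386.9) = 34.1
  O₂: 3456 − 6.5(386.9) = 941.4
  N₂: 13000 (inert)
  CO₂: 0 + 4(386.9) = 1548
  H₂O: 0 + 5(386.9) = 1934
Dry total = 15520 mol/s; y_O₂ (dry) = 941.4 / 15520 = 0.06064.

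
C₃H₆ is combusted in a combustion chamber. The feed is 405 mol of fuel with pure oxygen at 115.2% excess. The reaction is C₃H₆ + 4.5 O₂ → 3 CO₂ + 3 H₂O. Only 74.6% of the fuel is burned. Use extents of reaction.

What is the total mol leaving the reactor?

4480 mol

Stoichiometric O₂ = 4.5 × 405 = 1822 mol; O₂ fed = 1822 × 2.152 = 3922 mol.
Fuel reacted = 0.746 × 405 → ξ = 302.1 mol.
Outlet (n = n₀ + ν ξ):
  C₃H₆: 405 − 1(302.1) = 102.9
  O₂: 3922 − 4.5(302.1) = 2562
  CO₂: 0 + 3(302.1) = 906.4
  H₂O: 0 + 3(302.1) = 906.4
Total out = 102.9 + 2562 + 906.4 + 906.4 = 4478 mol.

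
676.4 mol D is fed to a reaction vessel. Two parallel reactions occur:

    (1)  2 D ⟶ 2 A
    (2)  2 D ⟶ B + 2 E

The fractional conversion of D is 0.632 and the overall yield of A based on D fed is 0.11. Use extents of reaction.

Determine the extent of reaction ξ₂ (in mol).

ξ₂ = 177 mol

Yield of A: 2ξ₁ / 676.4 = 0.11 → ξ₁ = 37.2 mol.
Conversion of D: 2ξ₁ + 2ξ₂ = 0.632 × 676.4 = 427.5 → ξ₂ = 176.5 mol.
Outlet amounts (n = n₀ + Σ ν·ξ):
  D: 676.4 − 2(37.2) − 2(176.5) = 248.9
  A: 0 + 2(37.2) = 74.4
  B: 0 + 1(176.5) = 176.5
  E: 0 + 2(176.5) = 353.1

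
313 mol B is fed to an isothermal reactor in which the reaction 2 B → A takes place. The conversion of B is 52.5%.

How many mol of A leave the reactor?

B reacted = 0.525 × 313 = 164.3 mol; ν_B = −2, so ξ = 164.3/2 = 82.16 mol.
Outlet amounts (n = n₀ + ν ξ):
  B: 313 − 2(82.16) = 148.7
  A: 0 + 1(82.16) = 82.16

82.2 mol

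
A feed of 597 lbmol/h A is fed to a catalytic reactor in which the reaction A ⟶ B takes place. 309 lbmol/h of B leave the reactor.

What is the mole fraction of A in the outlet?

0.482

For B: n = n₀ + 1ξ → 309 = 0 + 1ξ, giving ξ = 309 lbmol/h.
Outlet amounts (n = n₀ + ν ξ):
  A: 597 − 1(309) = 288
  B: 0 + 1(309) = 309
Total out = 597 lbmol/h; y_A = 288 / 597 = 0.4824.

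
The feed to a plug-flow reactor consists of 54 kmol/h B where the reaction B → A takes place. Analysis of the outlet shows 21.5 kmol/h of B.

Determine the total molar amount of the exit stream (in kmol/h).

For B: n = n₀ − 1ξ → 21.5 = 54 − 1ξ, giving ξ = 32.5 kmol/h.
Outlet amounts (n = n₀ + ν ξ):
  B: 54 − 1(32.5) = 21.5
  A: 0 + 1(32.5) = 32.5
Total out = 21.5 + 32.5 = 54 kmol/h.

54 kmol/h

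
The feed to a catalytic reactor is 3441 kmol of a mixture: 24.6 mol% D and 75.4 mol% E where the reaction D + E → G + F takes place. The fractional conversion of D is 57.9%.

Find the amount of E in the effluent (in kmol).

2100 kmol

D reacted = 0.579 × 846.5 = 490.1 kmol; ν_D = −1, so ξ = 490.1/1 = 490.1 kmol.
Outlet amounts (n = n₀ + ν ξ):
  D: 846.5 − 1(490.1) = 356.4
  E: 2595 − 1(490.1) = 2104
  G: 0 + 1(490.1) = 490.1
  F: 0 + 1(490.1) = 490.1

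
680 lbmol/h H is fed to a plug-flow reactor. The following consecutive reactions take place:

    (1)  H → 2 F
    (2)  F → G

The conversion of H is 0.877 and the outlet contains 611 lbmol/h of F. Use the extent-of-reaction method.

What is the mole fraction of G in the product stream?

Conversion of H: H consumed = 1ξ₁ = 0.877 × 680 → ξ₁ = 596.4 lbmol/h.
F balance: n_F = 0 + 2ξ₁ − 1ξ₂ = 611 → ξ₂ = (2·596.4 − 611)/1 = 581.7 lbmol/h.
Outlet amounts (n = n₀ + Σ ν·ξ):
  H: 680 − 1(596.4) = 83.64
  F: 0 + 2(596.4) − 1(581.7) = 611
  G: 0 + 1(581.7) = 581.7
Total out = 1276 lbmol/h; y_G = 581.7 / 1276 = 0.4558.

0.456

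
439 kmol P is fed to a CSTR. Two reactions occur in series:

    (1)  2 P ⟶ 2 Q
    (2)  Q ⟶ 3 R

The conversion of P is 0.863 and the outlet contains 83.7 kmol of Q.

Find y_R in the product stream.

Conversion of P: P consumed = 2ξ₁ = 0.863 × 439 → ξ₁ = 189.4 kmol.
Q balance: n_Q = 0 + 2ξ₁ − 1ξ₂ = 83.7 → ξ₂ = (2·189.4 − 83.7)/1 = 295.2 kmol.
Outlet amounts (n = n₀ + Σ ν·ξ):
  P: 439 − 2(189.4) = 60.14
  Q: 0 + 2(189.4) − 1(295.2) = 83.7
  R: 0 + 3(295.2) = 885.5
Total out = 1029 kmol; y_R = 885.5 / 1029 = 0.8603.

0.86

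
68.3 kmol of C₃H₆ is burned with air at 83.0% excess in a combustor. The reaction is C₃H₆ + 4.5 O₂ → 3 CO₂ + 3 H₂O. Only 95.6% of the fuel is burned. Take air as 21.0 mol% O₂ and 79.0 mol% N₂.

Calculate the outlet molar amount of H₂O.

Stoichiometric O₂ = 4.5 × 68.3 = 307.3 kmol; O₂ fed = 307.3 × 1.830 = 562.5 kmol.
N₂ fed = 562.5 × 79/21 = 2116 kmol.
Fuel reacted = 0.956 × 68.3 → ξ = 65.29 kmol.
Outlet (n = n₀ + ν ξ):
  C₃H₆: 68.3 − 1(65.29) = 3.005
  O₂: 562.5 − 4.5(65.29) = 268.6
  N₂: 2116 (inert)
  CO₂: 0 + 3(65.29) = 195.9
  H₂O: 0 + 3(65.29) = 195.9

196 kmol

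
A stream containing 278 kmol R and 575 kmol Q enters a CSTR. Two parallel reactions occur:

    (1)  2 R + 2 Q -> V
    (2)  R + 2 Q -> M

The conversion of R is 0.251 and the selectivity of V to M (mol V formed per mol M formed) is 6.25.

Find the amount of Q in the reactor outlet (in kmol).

Conversion of R: R consumed = 0.251 × 278 = 69.78 kmol = 2ξ₁ + 1ξ₂.
Selectivity: 1ξ₁ / (1ξ₂) = 6.25 → ξ₁ = 6.25 ξ₂.
Substitute: (2·6.25 + 1) ξ₂ = 69.78 → ξ₂ = 5.169 kmol, ξ₁ = 32.3 kmol.
Outlet amounts (n = n₀ + Σ ν·ξ):
  R: 278 − 2(32.3) − 1(5.169) = 208.2
  Q: 575 − 2(32.3) − 2(5.169) = 500.1
  V: 0 + 1(32.3) = 32.3
  M: 0 + 1(5.169) = 5.169

500 kmol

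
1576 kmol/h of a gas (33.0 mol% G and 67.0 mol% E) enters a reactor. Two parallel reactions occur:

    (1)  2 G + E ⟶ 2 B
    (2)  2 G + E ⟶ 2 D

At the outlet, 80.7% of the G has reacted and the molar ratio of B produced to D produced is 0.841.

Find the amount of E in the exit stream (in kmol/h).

846 kmol/h

Conversion of G: G consumed = 0.807 × 520.1 = 419.7 kmol/h = 2ξ₁ + 2ξ₂.
Selectivity: 2ξ₁ / (2ξ₂) = 0.841 → ξ₁ = 0.841 ξ₂.
Substitute: (2·0.841 + 2) ξ₂ = 419.7 → ξ₂ = 114 kmol/h, ξ₁ = 95.86 kmol/h.
Outlet amounts (n = n₀ + Σ ν·ξ):
  G: 520.1 − 2(95.86) − 2(114) = 100.4
  E: 1056 − 1(95.86) − 1(114) = 846.1
  B: 0 + 2(95.86) = 191.7
  D: 0 + 2(114) = 228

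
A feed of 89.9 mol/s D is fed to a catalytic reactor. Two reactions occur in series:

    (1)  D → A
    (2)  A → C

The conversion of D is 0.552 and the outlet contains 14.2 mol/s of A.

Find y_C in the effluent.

Conversion of D: D consumed = 1ξ₁ = 0.552 × 89.9 → ξ₁ = 49.62 mol/s.
A balance: n_A = 0 + 1ξ₁ − 1ξ₂ = 14.2 → ξ₂ = (1·49.62 − 14.2)/1 = 35.42 mol/s.
Outlet amounts (n = n₀ + Σ ν·ξ):
  D: 89.9 − 1(49.62) = 40.28
  A: 0 + 1(49.62) − 1(35.42) = 14.2
  C: 0 + 1(35.42) = 35.42
Total out = 89.9 mol/s; y_C = 35.42 / 89.9 = 0.394.

0.394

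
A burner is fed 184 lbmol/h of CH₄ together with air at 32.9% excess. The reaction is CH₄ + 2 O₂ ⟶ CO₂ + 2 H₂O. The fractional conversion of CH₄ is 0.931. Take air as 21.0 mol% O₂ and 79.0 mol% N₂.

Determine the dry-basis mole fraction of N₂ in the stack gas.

0.848

Stoichiometric O₂ = 2 × 184 = 368 lbmol/h; O₂ fed = 368 × 1.329 = 489.1 lbmol/h.
N₂ fed = 489.1 × 79/21 = 1840 lbmol/h.
Fuel reacted = 0.931 × 184 → ξ = 171.3 lbmol/h.
Outlet (n = n₀ + ν ξ):
  CH₄: 184 − 1(171.3) = 12.7
  O₂: 489.1 − 2(171.3) = 146.5
  N₂: 1840 (inert)
  CO₂: 0 + 1(171.3) = 171.3
  H₂O: 0 + 2(171.3) = 342.6
Dry total = 2170 lbmol/h; y_N₂ (dry) = 1840 / 2170 = 0.8477.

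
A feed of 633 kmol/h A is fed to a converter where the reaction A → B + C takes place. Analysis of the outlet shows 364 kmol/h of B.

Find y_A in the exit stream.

0.27

For B: n = n₀ + 1ξ → 364 = 0 + 1ξ, giving ξ = 364 kmol/h.
Outlet amounts (n = n₀ + ν ξ):
  A: 633 − 1(364) = 269
  B: 0 + 1(364) = 364
  C: 0 + 1(364) = 364
Total out = 997 kmol/h; y_A = 269 / 997 = 0.2698.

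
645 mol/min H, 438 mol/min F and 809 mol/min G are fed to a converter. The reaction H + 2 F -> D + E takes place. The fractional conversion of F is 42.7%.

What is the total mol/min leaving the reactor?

F reacted = 0.427 × 438 = 187 mol/min; ν_F = −2, so ξ = 187/2 = 93.51 mol/min.
Outlet amounts (n = n₀ + ν ξ):
  H: 645 − 1(93.51) = 551.5
  F: 438 − 2(93.51) = 251
  D: 0 + 1(93.51) = 93.51
  E: 0 + 1(93.51) = 93.51
  G: 809 (inert)
Total out = 551.5 + 251 + 93.51 + 93.51 + 809 = 1798 mol/min.

1800 mol/min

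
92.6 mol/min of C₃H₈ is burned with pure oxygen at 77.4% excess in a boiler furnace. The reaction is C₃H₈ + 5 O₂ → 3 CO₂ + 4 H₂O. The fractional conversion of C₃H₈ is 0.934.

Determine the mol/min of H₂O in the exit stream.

Stoichiometric O₂ = 5 × 92.6 = 463 mol/min; O₂ fed = 463 × 1.774 = 821.4 mol/min.
Fuel reacted = 0.934 × 92.6 → ξ = 86.49 mol/min.
Outlet (n = n₀ + ν ξ):
  C₃H₈: 92.6 − 1(86.49) = 6.112
  O₂: 821.4 − 5(86.49) = 388.9
  CO₂: 0 + 3(86.49) = 259.5
  H₂O: 0 + 4(86.49) = 346

346 mol/min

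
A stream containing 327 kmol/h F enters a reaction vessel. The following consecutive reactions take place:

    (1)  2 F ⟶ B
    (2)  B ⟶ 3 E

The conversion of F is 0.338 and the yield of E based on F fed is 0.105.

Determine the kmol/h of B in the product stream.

43.8 kmol/h

Conversion of F: F consumed = 2ξ₁ = 0.338 × 327 → ξ₁ = 55.26 kmol/h.
Yield of E: 3ξ₂ / 327 = 0.105 → ξ₂ = 11.45 kmol/h.
Outlet amounts (n = n₀ + Σ ν·ξ):
  F: 327 − 2(55.26) = 216.5
  B: 0 + 1(55.26) − 1(11.45) = 43.82
  E: 0 + 3(11.45) = 34.34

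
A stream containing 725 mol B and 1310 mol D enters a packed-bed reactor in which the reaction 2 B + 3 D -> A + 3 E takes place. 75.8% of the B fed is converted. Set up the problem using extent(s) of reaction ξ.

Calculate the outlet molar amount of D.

B reacted = 0.758 × 725 = 549.5 mol; ν_B = −2, so ξ = 549.5/2 = 274.8 mol.
Outlet amounts (n = n₀ + ν ξ):
  B: 725 − 2(274.8) = 175.5
  D: 1310 − 3(274.8) = 485.7
  A: 0 + 1(274.8) = 274.8
  E: 0 + 3(274.8) = 824.3

486 mol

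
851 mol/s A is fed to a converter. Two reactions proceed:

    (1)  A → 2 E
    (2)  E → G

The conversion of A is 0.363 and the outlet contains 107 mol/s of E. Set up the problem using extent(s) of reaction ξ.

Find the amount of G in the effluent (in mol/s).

Conversion of A: A consumed = 1ξ₁ = 0.363 × 851 → ξ₁ = 308.9 mol/s.
E balance: n_E = 0 + 2ξ₁ − 1ξ₂ = 107 → ξ₂ = (2·308.9 − 107)/1 = 510.8 mol/s.
Outlet amounts (n = n₀ + Σ ν·ξ):
  A: 851 − 1(308.9) = 542.1
  E: 0 + 2(308.9) − 1(510.8) = 107
  G: 0 + 1(510.8) = 510.8

511 mol/s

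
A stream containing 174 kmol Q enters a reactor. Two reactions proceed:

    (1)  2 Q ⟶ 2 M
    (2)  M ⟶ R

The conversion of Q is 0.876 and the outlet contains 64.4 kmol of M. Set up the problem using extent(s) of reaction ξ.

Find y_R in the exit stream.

Conversion of Q: Q consumed = 2ξ₁ = 0.876 × 174 → ξ₁ = 76.21 kmol.
M balance: n_M = 0 + 2ξ₁ − 1ξ₂ = 64.4 → ξ₂ = (2·76.21 − 64.4)/1 = 88.02 kmol.
Outlet amounts (n = n₀ + Σ ν·ξ):
  Q: 174 − 2(76.21) = 21.58
  M: 0 + 2(76.21) − 1(88.02) = 64.4
  R: 0 + 1(88.02) = 88.02
Total out = 174 kmol; y_R = 88.02 / 174 = 0.5059.

0.506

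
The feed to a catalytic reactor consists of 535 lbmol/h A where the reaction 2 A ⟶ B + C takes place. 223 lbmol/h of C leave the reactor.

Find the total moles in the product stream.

535 lbmol/h

For C: n = n₀ + 1ξ → 223 = 0 + 1ξ, giving ξ = 223 lbmol/h.
Outlet amounts (n = n₀ + ν ξ):
  A: 535 − 2(223) = 89
  B: 0 + 1(223) = 223
  C: 0 + 1(223) = 223
Total out = 89 + 223 + 223 = 535 lbmol/h.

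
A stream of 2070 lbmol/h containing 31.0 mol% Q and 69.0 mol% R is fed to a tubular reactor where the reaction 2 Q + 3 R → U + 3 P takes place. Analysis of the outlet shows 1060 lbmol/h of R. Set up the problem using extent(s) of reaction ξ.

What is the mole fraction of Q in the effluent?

0.203

For R: n = n₀ − 3ξ → 1060 = 1428 − 3ξ, giving ξ = 122.8 lbmol/h.
Outlet amounts (n = n₀ + ν ξ):
  Q: 641.7 − 2(122.8) = 396.2
  R: 1428 − 3(122.8) = 1060
  U: 0 + 1(122.8) = 122.8
  P: 0 + 3(122.8) = 368.3
Total out = 1947 lbmol/h; y_Q = 396.2 / 1947 = 0.2035.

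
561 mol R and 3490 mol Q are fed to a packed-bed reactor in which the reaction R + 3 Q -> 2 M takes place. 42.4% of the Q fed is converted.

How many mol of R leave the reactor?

67.7 mol

Q reacted = 0.424 × 3490 = 1480 mol; ν_Q = −3, so ξ = 1480/3 = 493.3 mol.
Outlet amounts (n = n₀ + ν ξ):
  R: 561 − 1(493.3) = 67.75
  Q: 3490 − 3(493.3) = 2010
  M: 0 + 2(493.3) = 986.5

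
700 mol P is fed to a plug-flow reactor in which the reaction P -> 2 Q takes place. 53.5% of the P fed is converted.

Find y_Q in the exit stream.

0.697

P reacted = 0.535 × 700 = 374.5 mol; ν_P = −1, so ξ = 374.5/1 = 374.5 mol.
Outlet amounts (n = n₀ + ν ξ):
  P: 700 − 1(374.5) = 325.5
  Q: 0 + 2(374.5) = 749
Total out = 1074 mol; y_Q = 749 / 1074 = 0.6971.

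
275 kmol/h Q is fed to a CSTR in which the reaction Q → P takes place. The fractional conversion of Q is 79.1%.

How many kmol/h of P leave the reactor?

Q reacted = 0.791 × 275 = 217.5 kmol/h; ν_Q = −1, so ξ = 217.5/1 = 217.5 kmol/h.
Outlet amounts (n = n₀ + ν ξ):
  Q: 275 − 1(217.5) = 57.47
  P: 0 + 1(217.5) = 217.5

218 kmol/h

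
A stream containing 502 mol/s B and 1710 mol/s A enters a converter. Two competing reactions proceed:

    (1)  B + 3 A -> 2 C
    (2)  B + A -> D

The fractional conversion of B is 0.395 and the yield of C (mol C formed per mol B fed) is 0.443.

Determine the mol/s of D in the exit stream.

Yield of C: 2ξ₁ / 502 = 0.443 → ξ₁ = 111.2 mol/s.
Conversion of B: 1ξ₁ + 1ξ₂ = 0.395 × 502 = 198.3 → ξ₂ = 87.1 mol/s.
Outlet amounts (n = n₀ + Σ ν·ξ):
  B: 502 − 1(111.2) − 1(87.1) = 303.7
  A: 1710 − 3(111.2) − 1(87.1) = 1289
  C: 0 + 2(111.2) = 222.4
  D: 0 + 1(87.1) = 87.1

87.1 mol/s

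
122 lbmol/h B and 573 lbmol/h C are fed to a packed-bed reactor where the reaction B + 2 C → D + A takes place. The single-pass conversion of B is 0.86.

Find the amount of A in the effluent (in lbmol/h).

105 lbmol/h

B reacted = 0.86 × 122 = 104.9 lbmol/h; ν_B = −1, so ξ = 104.9/1 = 104.9 lbmol/h.
Outlet amounts (n = n₀ + ν ξ):
  B: 122 − 1(104.9) = 17.08
  C: 573 − 2(104.9) = 363.2
  D: 0 + 1(104.9) = 104.9
  A: 0 + 1(104.9) = 104.9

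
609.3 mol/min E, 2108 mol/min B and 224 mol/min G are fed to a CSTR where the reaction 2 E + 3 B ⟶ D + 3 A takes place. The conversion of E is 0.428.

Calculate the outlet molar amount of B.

E reacted = 0.428 × 609.3 = 260.8 mol/min; ν_E = −2, so ξ = 260.8/2 = 130.4 mol/min.
Outlet amounts (n = n₀ + ν ξ):
  E: 609.3 − 2(130.4) = 348.5
  B: 2108 − 3(130.4) = 1717
  D: 0 + 1(130.4) = 130.4
  A: 0 + 3(130.4) = 391.2
  G: 224 (inert)

1720 mol/min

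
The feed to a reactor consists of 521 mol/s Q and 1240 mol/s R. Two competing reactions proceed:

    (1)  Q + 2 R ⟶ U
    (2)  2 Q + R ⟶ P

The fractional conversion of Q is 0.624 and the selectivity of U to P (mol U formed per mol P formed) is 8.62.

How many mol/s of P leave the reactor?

30.6 mol/s

Conversion of Q: Q consumed = 0.624 × 521 = 325.1 mol/s = 1ξ₁ + 2ξ₂.
Selectivity: 1ξ₁ / (1ξ₂) = 8.62 → ξ₁ = 8.62 ξ₂.
Substitute: (1·8.62 + 2) ξ₂ = 325.1 → ξ₂ = 30.61 mol/s, ξ₁ = 263.9 mol/s.
Outlet amounts (n = n₀ + Σ ν·ξ):
  Q: 521 − 1(263.9) − 2(30.61) = 195.9
  R: 1240 − 2(263.9) − 1(30.61) = 681.6
  U: 0 + 1(263.9) = 263.9
  P: 0 + 1(30.61) = 30.61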